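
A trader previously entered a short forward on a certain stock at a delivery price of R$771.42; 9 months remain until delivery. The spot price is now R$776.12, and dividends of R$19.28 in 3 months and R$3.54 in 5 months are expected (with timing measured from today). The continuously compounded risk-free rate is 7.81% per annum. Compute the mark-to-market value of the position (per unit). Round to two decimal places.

PV(remaining dividends) I = 19.28·e^(−0.0781·3/12) + 3.54·e^(−0.0781·5/12) = 22.3339
Current forward F = (S − I)·e^(rT) = (776.12 − 22.3339)·e^(0.0781·9/12) = 753.7861 × 1.060325 = 799.2582
Value (long) = (F − K)·e^(−rT) = (799.2582 − 771.42) × 0.943108 = 26.2544
Short position value = −(long value) = -R$26.25

-R$26.25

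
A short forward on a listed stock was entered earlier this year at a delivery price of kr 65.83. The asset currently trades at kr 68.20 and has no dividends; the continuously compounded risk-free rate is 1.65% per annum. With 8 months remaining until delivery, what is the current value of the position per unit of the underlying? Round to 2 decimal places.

-kr 3.09

Current fair forward for the remaining 8 months: F = S·e^(r·T), r = 0.0165
F = 68.20 · e^(0.0165 × 8/12) = 68.20 × 1.011061 = 68.9544
Value of long forward = (F − K)·e^(−rT) = (68.9544 − 65.83) · e^(−0.0165·8/12)
= 3.1244 × 0.989060 = 3.09
Short position value = −(long value) = -kr 3.09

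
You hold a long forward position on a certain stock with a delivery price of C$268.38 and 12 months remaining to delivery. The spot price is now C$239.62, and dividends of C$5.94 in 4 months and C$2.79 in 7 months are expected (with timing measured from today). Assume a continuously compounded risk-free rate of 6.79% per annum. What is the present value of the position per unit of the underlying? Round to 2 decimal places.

PV(remaining dividends) I = 5.94·e^(−0.0679·4/12) + 2.79·e^(−0.0679·7/12) = 8.4887
Current forward F = (S − I)·e^(rT) = (239.62 − 8.4887)·e^(0.0679·12/12) = 231.1313 × 1.070258 = 247.3701
Value (long) = (F − K)·e^(−rT) = (247.3701 − 268.38) × 0.934354 = -19.6307
Value = -C$19.63

-C$19.63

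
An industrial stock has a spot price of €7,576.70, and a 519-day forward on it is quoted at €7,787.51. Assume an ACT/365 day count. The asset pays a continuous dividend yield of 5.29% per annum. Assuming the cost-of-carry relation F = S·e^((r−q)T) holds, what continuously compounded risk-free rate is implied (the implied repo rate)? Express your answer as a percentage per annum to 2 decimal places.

7.22%

From F = S·e^((r−q)T): (r − q) = ln(F/S)/T
ln(7787.51/7576.70) = ln(1.027823) = 0.027443
(r − q) = 0.027443 / (519/365) = 0.019300
r = ln(F/S)/T + q = 0.019300 + 0.0529 = 0.072200
r = 7.22%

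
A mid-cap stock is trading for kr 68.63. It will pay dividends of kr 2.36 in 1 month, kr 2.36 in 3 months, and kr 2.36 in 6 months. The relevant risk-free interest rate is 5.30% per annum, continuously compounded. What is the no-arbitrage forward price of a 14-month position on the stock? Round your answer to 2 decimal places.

PV(dividends) I = 2.36·e^(−0.0530·1/12) + 2.36·e^(−0.0530·3/12) + 2.36·e^(−0.0530·6/12)
I = 2.3496 + 2.3289 + 2.2983 = 6.9768
F = (S − I)·e^(rT) = (68.63 − 6.9768) · e^(0.0530·14/12)
= 61.6532 · e^0.061833 = 61.6532 × 1.063785 = kr 65.59

kr 65.59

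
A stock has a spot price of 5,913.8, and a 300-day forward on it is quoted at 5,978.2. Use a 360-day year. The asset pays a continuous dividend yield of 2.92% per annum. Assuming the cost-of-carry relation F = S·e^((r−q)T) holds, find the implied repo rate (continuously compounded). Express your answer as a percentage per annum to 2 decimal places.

4.22%

From F = S·e^((r−q)T): (r − q) = ln(F/S)/T
ln(5978.2/5913.8) = ln(1.010890) = 0.010831
(r − q) = 0.010831 / (300/360) = 0.012997
r = ln(F/S)/T + q = 0.012997 + 0.0292 = 0.042197
r = 4.22%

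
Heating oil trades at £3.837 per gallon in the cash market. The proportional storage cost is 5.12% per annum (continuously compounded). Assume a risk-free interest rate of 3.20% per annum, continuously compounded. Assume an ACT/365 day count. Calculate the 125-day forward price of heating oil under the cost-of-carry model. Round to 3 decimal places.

£3.948 per gallon

Net carry = r + u − y = 0.0320 + 0.0512 − 0.0000 = 0.0832
F = S·e^((r+u−y)T) = 3.837 · e^(0.0832 × 125/365) = 3.837 · e^0.028493
= 3.837 × 1.028903 = £3.948 per gallon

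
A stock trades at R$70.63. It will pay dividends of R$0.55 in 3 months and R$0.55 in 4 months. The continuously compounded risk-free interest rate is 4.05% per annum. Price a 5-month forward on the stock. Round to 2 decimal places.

PV(dividends) I = 0.55·e^(−0.0405·3/12) + 0.55·e^(−0.0405·4/12)
I = 0.5445 + 0.5426 = 1.0871
F = (S − I)·e^(rT) = (70.63 − 1.0871) · e^(0.0405·5/12)
= 69.5429 · e^0.016875 = 69.5429 × 1.017018 = R$70.73

R$70.73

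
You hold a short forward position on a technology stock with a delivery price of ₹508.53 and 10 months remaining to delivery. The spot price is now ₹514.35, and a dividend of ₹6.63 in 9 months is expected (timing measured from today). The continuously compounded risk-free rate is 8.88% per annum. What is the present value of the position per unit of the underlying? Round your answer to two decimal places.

PV(remaining dividends) I = 6.63·e^(−0.0888·9/12) = 6.2028
Current forward F = (S − I)·e^(rT) = (514.35 − 6.2028)·e^(0.0888·10/12) = 508.1472 × 1.076807 = 547.1765
Value (long) = (F − K)·e^(−rT) = (547.1765 − 508.53) × 0.928672 = 35.8899
Short position value = −(long value) = -₹35.89

-₹35.89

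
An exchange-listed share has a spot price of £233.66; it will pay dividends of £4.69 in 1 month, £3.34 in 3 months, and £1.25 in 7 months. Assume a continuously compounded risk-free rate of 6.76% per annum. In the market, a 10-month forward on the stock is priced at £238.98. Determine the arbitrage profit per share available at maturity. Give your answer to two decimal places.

PV(dividends) I = 4.69·e^(−0.0676·1/12) + 3.34·e^(−0.0676·3/12) + 1.25·e^(−0.0676·7/12) = 9.1493
Fair forward F* = (S − I)·e^(rT) = (233.66 − 9.1493)·e^0.056333 = 224.5107 × 1.057950 = 237.5211
Market £238.98 > fair 237.5211: forward overpriced → cash-and-carry (borrow at r, buy the stock and collect the dividends, short the forward).
Profit at T = |F_mkt − F*| = |238.98 − 237.5211| = £1.46 per share

£1.46 per share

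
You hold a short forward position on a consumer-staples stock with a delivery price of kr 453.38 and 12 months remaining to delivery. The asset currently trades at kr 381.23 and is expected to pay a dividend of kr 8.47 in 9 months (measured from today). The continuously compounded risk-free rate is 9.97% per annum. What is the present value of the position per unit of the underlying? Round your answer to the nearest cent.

PV(remaining dividends) I = 8.47·e^(−0.0997·9/12) = 7.8598
Current forward F = (S − I)·e^(rT) = (381.23 − 7.8598)·e^(0.0997·12/12) = 373.3702 × 1.104839 = 412.5140
Value (long) = (F − K)·e^(−rT) = (412.5140 − 453.38) × 0.905109 = -36.9882
Short position value = −(long value) = kr 36.99

kr 36.99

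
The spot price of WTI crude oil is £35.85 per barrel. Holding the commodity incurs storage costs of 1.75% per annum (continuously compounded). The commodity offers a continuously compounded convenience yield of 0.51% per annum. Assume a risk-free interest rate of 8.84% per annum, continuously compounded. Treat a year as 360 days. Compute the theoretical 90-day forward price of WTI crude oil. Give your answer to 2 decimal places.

£36.76 per barrel

Net carry = r + u − y = 0.0884 + 0.0175 − 0.0051 = 0.1008
F = S·e^((r+u−y)T) = 35.85 · e^(0.1008 × 90/360) = 35.85 · e^0.025200
= 35.85 × 1.025520 = £36.76 per barrel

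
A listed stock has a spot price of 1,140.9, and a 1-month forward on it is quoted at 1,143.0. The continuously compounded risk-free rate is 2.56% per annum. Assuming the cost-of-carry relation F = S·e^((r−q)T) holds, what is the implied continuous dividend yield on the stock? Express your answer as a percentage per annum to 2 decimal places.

0.35%

From F = S·e^((r−q)T): (r − q) = ln(F/S)/T
ln(1143.0/1140.9) = ln(1.001841) = 0.001839
(r − q) = 0.001839 / (1/12) = 0.022068
q = r − ln(F/S)/T = 0.0256 − 0.022068 = 0.003532
q = 0.35%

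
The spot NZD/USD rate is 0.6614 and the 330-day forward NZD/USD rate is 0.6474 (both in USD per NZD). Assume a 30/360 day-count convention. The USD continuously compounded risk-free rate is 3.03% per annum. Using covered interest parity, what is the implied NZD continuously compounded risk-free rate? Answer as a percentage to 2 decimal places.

5.36%

F = S·e^((r_USD − r_NZD)T) ⇒ r_NZD = r_USD − ln(F/S)/T
ln(0.6474/0.6614) = -0.021394; /(330/360) = -0.023339
r_NZD = 0.0303 + 0.023339 = 0.053639
r_NZD = 5.36%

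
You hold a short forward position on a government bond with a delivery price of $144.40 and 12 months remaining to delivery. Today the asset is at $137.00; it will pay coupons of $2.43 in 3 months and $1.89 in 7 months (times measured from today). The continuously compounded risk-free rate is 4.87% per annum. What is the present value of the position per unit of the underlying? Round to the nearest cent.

PV(remaining coupons) I = 2.43·e^(−0.0487·3/12) + 1.89·e^(−0.0487·7/12) = 4.2377
Current forward F = (S − I)·e^(rT) = (137.00 − 4.2377)·e^(0.0487·12/12) = 132.7623 × 1.049905 = 139.3878
Value (long) = (F − K)·e^(−rT) = (139.3878 − 144.40) × 0.952467 = -4.7740
Short position value = −(long value) = $4.77

$4.77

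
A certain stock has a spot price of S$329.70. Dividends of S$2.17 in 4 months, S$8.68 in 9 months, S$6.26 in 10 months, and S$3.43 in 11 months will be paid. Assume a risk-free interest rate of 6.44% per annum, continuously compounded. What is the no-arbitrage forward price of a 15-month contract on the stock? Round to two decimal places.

PV(dividends) I = 2.17·e^(−0.0644·4/12) + 8.68·e^(−0.0644·9/12) + 6.26·e^(−0.0644·10/12) + 3.43·e^(−0.0644·11/12)
I = 2.1239 + 8.2707 + 5.9329 + 3.2334 = 19.5609
F = (S − I)·e^(rT) = (329.70 − 19.5609) · e^(0.0644·15/12)
= 310.1391 · e^0.080500 = 310.1391 × 1.083829 = S$336.14

S$336.14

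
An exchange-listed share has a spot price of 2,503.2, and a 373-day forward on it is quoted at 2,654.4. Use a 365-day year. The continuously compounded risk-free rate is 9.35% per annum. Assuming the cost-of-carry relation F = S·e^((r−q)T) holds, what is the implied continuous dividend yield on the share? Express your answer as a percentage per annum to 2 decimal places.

From F = S·e^((r−q)T): (r − q) = ln(F/S)/T
ln(2654.4/2503.2) = ln(1.060403) = 0.058649
(r − q) = 0.058649 / (373/365) = 0.057391
q = r − ln(F/S)/T = 0.0935 − 0.057391 = 0.036109
q = 3.61%

3.61%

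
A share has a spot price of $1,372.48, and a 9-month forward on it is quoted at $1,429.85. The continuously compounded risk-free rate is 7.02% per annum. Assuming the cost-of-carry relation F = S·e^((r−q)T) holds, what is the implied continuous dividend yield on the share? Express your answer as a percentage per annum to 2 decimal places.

1.56%

From F = S·e^((r−q)T): (r − q) = ln(F/S)/T
ln(1429.85/1372.48) = ln(1.041800) = 0.040950
(r − q) = 0.040950 / (9/12) = 0.054600
q = r − ln(F/S)/T = 0.0702 − 0.054600 = 0.015600
q = 1.56%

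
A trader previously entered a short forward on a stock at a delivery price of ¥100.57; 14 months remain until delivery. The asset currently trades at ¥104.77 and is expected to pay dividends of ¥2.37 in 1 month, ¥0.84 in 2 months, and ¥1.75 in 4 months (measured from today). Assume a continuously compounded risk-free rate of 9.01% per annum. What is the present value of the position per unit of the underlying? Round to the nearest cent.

-¥9.36

PV(remaining dividends) I = 2.37·e^(−0.0901·1/12) + 0.84·e^(−0.0901·2/12) + 1.75·e^(−0.0901·4/12) = 4.8780
Current forward F = (S − I)·e^(rT) = (104.77 − 4.8780)·e^(0.0901·14/12) = 99.8920 × 1.110840 = 110.9640
Value (long) = (F − K)·e^(−rT) = (110.9640 − 100.57) × 0.900219 = 9.3569
Short position value = −(long value) = -¥9.36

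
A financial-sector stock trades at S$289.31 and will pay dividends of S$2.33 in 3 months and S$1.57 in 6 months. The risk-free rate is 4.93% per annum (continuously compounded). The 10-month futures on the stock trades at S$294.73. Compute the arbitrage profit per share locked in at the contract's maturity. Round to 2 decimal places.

S$2.72 per share

PV(dividends) I = 2.33·e^(−0.0493·3/12) + 1.57·e^(−0.0493·6/12) = 3.8332
Fair futures F* = (S − I)·e^(rT) = (289.31 − 3.8332)·e^0.041083 = 285.4768 × 1.041939 = 297.4494
Market S$294.73 < fair 297.4494: forward underpriced → reverse cash-and-carry (short the stock, invest proceeds at r, pay the dividends, go long the forward).
Profit at T = |F_mkt − F*| = |294.73 − 297.4494| = S$2.72 per share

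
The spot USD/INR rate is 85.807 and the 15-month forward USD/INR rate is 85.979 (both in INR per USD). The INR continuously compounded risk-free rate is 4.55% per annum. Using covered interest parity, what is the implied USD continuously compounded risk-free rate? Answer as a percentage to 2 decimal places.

4.39%

F = S·e^((r_INR − r_USD)T) ⇒ r_USD = r_INR − ln(F/S)/T
ln(85.979/85.807) = 0.002002; /(15/12) = 0.001602
r_USD = 0.0455 − 0.001602 = 0.043898
r_USD = 4.39%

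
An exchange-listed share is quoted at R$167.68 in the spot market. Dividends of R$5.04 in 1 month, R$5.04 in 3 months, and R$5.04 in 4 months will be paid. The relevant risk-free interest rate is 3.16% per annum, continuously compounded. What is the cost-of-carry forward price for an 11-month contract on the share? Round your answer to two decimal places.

R$157.15

PV(dividends) I = 5.04·e^(−0.0316·1/12) + 5.04·e^(−0.0316·3/12) + 5.04·e^(−0.0316·4/12)
I = 5.0267 + 5.0003 + 4.9872 = 15.0142
F = (S − I)·e^(rT) = (167.68 − 15.0142) · e^(0.0316·11/12)
= 152.6658 · e^0.028967 = 152.6658 × 1.029391 = R$157.15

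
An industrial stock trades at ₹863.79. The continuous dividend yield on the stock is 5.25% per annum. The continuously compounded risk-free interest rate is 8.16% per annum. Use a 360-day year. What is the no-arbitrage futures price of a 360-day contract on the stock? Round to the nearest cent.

₹889.30

F = S·e^((r − q)T) = 863.79 · e^((0.0816 − 0.0525) × 360/360)
= 863.79 · e^0.029100 = 863.79 × 1.029528
F = ₹889.30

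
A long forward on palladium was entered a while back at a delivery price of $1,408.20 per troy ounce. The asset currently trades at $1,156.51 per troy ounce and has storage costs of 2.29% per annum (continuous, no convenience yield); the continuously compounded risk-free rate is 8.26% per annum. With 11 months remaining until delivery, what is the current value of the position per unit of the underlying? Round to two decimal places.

-$124.47 per troy ounce

Current fair forward for the remaining 11 months: F = S·e^((r + u)·T), (r + u) = 0.0826 + 0.0229 = 0.1055
F = 1156.51 · e^(0.1055 × 11/12) = 1156.51 × 1.10153904 = 1273.9409
Value of long forward = (F − K)·e^(−rT) = (1273.9409 − 1408.20) · e^(−0.0826·11/12)
= -134.2591 × 0.92707884 = -124.47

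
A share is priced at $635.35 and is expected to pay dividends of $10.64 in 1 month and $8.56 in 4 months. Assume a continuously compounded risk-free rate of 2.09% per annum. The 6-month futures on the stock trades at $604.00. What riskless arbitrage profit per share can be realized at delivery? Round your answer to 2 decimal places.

$18.70 per share

PV(dividends) I = 10.64·e^(−0.0209·1/12) + 8.56·e^(−0.0209·4/12) = 19.1221
Fair futures F* = (S − I)·e^(rT) = (635.35 − 19.1221)·e^0.010450 = 616.2279 × 1.010505 = 622.7014
Market $604.00 < fair 622.7014: forward underpriced → reverse cash-and-carry (short the stock, invest proceeds at r, pay the dividends, go long the forward).
Profit at T = |F_mkt − F*| = |604.00 − 622.7014| = $18.70 per share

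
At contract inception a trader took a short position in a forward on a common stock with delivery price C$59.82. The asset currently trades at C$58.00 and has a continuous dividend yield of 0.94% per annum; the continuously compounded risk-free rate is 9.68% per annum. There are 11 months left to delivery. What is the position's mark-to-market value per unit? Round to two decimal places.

-C$2.76

Current fair forward for the remaining 11 months: F = S·e^((r − q)·T), (r − q) = 0.0968 − 0.0094 = 0.0874
F = 58.00 · e^(0.0874 × 11/12) = 58.00 × 1.083413 = 62.8380
Value of long forward = (F − K)·e^(−rT) = (62.8380 − 59.82) · e^(−0.0968·11/12)
= 3.0180 × 0.915090 = 2.76
Short position value = −(long value) = -C$2.76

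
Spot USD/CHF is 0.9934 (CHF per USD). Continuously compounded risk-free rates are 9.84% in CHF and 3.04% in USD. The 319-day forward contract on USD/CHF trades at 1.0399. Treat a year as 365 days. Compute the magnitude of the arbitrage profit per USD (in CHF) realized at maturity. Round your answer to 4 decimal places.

Fair forward: F* = S·e^(carry·T), with carry = (r_CHF − r_USD) = 0.0984 − 0.0304 = 0.0680
F* = 0.9934 · e^(0.0680 × 319/365) = 0.9934 · e^0.059430 = 0.9934 × 1.061231 = 1.0542
Market 1.0399 < fair 1.0542: forward underpriced → reverse cash-and-carry (short spot, go long the forward).
At maturity, profit = |F_mkt − F*| = |1.0399 − 1.0542| = 0.0143 per USD (in CHF)

0.0143 per USD (in CHF)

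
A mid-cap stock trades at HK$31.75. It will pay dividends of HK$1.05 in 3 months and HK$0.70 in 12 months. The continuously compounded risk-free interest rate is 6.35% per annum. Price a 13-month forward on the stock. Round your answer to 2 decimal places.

PV(dividends) I = 1.05·e^(−0.0635·3/12) + 0.70·e^(−0.0635·12/12)
I = 1.0335 + 0.6569 = 1.6904
F = (S − I)·e^(rT) = (31.75 − 1.6904) · e^(0.0635·13/12)
= 30.0596 · e^0.068792 = 30.0596 × 1.071213 = HK$32.20

HK$32.20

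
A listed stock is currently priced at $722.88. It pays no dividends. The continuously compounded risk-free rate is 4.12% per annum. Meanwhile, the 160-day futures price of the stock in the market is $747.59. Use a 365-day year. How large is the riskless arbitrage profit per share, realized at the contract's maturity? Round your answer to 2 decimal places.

$11.54 per share

Fair futures: F* = S·e^(carry·T), with carry = r = 0.0412
F* = 722.88 · e^(0.0412 × 160/365) = 722.88 · e^0.018060 = 722.88 × 1.018224 = $736.0538
Market $747.59 > fair $736.0538: forward overpriced → cash-and-carry (buy spot, short the forward).
At maturity, profit = |F_mkt − F*| = |747.59 − 736.0538| = $11.54 per share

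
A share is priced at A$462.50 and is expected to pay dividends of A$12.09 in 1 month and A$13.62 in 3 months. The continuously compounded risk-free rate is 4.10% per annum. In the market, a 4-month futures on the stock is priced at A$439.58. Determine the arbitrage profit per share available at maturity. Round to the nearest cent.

PV(dividends) I = 12.09·e^(−0.0410·1/12) + 13.62·e^(−0.0410·3/12) = 25.5299
Fair futures F* = (S − I)·e^(rT) = (462.50 − 25.5299)·e^0.013667 = 436.9701 × 1.013761 = 442.9832
Market A$439.58 < fair 442.9832: forward underpriced → reverse cash-and-carry (short the stock, invest proceeds at r, pay the dividends, go long the forward).
Profit at T = |F_mkt − F*| = |439.58 − 442.9832| = A$3.40 per share

A$3.40 per share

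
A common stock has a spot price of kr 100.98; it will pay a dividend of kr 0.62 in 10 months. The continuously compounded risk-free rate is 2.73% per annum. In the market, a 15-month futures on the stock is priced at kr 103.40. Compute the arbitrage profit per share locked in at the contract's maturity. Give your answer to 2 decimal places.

kr 0.46 per share

PV(dividends) I = 0.62·e^(−0.0273·10/12) = 0.6061
Fair futures F* = (S − I)·e^(rT) = (100.98 − 0.6061)·e^0.034125 = 100.3739 × 1.034714 = 103.8583
Market kr 103.40 < fair 103.8583: forward underpriced → reverse cash-and-carry (short the stock, invest proceeds at r, pay the dividends, go long the forward).
Profit at T = |F_mkt − F*| = |103.40 − 103.8583| = kr 0.46 per share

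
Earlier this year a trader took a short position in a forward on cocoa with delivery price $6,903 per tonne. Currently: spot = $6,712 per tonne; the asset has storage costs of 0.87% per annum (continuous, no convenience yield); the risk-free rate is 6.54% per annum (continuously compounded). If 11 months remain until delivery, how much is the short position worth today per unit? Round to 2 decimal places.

-$264.42 per tonne

Current fair forward for the remaining 11 months: F = S·e^((r + u)·T), (r + u) = 0.0654 + 0.0087 = 0.0741
F = 6712 · e^(0.0741 × 11/12) = 6712 × 1.07028503 = 7183.7531
Value of long forward = (F − K)·e^(−rT) = (7183.7531 − 6903) · e^(−0.0654·11/12)
= 280.7531 × 0.94181162 = 264.42
Short position value = −(long value) = -$264.42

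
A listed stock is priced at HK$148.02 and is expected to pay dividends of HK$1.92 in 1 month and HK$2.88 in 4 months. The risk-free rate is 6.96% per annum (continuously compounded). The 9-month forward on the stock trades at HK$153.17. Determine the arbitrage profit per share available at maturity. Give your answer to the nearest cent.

HK$2.19 per share

PV(dividends) I = 1.92·e^(−0.0696·1/12) + 2.88·e^(−0.0696·4/12) = 4.7228
Fair forward F* = (S − I)·e^(rT) = (148.02 − 4.7228)·e^0.052200 = 143.2972 × 1.053586 = 150.9759
Market HK$153.17 > fair 150.9759: forward overpriced → cash-and-carry (borrow at r, buy the stock and collect the dividends, short the forward).
Profit at T = |F_mkt − F*| = |153.17 − 150.9759| = HK$2.19 per share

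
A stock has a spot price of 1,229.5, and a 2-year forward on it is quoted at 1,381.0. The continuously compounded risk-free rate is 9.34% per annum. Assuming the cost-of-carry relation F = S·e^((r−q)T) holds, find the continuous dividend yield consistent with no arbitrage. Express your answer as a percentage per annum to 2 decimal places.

From F = S·e^((r−q)T): (r − q) = ln(F/S)/T
ln(1381.0/1229.5) = ln(1.123221) = 0.116200
(r − q) = 0.116200 / (2) = 0.058100
q = r − ln(F/S)/T = 0.0934 − 0.058100 = 0.035300
q = 3.53%

3.53%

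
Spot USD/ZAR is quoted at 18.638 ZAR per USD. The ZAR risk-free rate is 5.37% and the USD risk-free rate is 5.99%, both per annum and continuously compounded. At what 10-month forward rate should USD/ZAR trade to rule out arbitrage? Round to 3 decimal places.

18.542

F = S·e^((r_ZAR − r_USD)T) = 18.638 · e^((0.0537 − 0.0599) × 10/12)
= 18.638 · e^-0.005167 = 18.638 × 0.994846
F = 18.542 ZAR per USD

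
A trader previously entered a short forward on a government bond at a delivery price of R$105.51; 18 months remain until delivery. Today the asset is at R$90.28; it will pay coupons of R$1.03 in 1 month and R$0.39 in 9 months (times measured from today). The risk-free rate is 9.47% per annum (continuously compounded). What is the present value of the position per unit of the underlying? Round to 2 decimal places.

R$2.64

PV(remaining coupons) I = 1.03·e^(−0.0947·1/12) + 0.39·e^(−0.0947·9/12) = 1.3852
Current forward F = (S − I)·e^(rT) = (90.28 − 1.3852)·e^(0.0947·18/12) = 88.8948 × 1.152634 = 102.4632
Value (long) = (F − K)·e^(−rT) = (102.4632 − 105.51) × 0.867578 = -2.6433
Short position value = −(long value) = R$2.64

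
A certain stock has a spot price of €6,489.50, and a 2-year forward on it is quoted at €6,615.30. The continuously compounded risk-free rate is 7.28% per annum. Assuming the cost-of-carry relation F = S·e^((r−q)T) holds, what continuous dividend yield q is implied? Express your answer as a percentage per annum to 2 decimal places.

From F = S·e^((r−q)T): (r − q) = ln(F/S)/T
ln(6615.30/6489.50) = ln(1.019385) = 0.019200
(r − q) = 0.019200 / (2) = 0.009600
q = r − ln(F/S)/T = 0.0728 − 0.009600 = 0.063200
q = 6.32%

6.32%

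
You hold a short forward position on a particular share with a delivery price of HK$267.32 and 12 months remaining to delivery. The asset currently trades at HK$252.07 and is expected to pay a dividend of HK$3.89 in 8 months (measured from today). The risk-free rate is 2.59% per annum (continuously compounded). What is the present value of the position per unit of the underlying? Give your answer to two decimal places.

HK$12.24

PV(remaining dividends) I = 3.89·e^(−0.0259·8/12) = 3.8234
Current forward F = (S − I)·e^(rT) = (252.07 − 3.8234)·e^(0.0259·12/12) = 248.2466 × 1.026238 = 254.7601
Value (long) = (F − K)·e^(−rT) = (254.7601 − 267.32) × 0.974433 = -12.2388
Short position value = −(long value) = HK$12.24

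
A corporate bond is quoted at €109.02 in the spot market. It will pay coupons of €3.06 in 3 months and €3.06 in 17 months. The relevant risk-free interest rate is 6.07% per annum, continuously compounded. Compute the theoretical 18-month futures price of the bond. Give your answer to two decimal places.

€113.04

PV(coupons) I = 3.06·e^(−0.0607·3/12) + 3.06·e^(−0.0607·17/12)
I = 3.0139 + 2.8079 = 5.8218
F = (S − I)·e^(rT) = (109.02 − 5.8218) · e^(0.0607·18/12)
= 103.1982 · e^0.091050 = 103.1982 × 1.095324 = €113.04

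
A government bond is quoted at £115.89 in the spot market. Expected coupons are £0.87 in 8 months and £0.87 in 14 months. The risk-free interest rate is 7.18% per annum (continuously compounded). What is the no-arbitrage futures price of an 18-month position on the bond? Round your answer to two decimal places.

PV(coupons) I = 0.87·e^(−0.0718·8/12) + 0.87·e^(−0.0718·14/12)
I = 0.8293 + 0.8001 = 1.6294
F = (S − I)·e^(rT) = (115.89 − 1.6294) · e^(0.0718·18/12)
= 114.2606 · e^0.107700 = 114.2606 × 1.113714 = £127.25

£127.25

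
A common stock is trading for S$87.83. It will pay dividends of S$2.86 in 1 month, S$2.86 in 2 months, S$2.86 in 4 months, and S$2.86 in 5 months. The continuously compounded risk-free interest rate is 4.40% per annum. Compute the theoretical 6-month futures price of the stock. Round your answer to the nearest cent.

PV(dividends) I = 2.86·e^(−0.0440·1/12) + 2.86·e^(−0.0440·2/12) + 2.86·e^(−0.0440·4/12) + 2.86·e^(−0.0440·5/12)
I = 2.8495 + 2.8391 + 2.8184 + 2.8080 = 11.3150
F = (S − I)·e^(rT) = (87.83 − 11.3150) · e^(0.0440·6/12)
= 76.5150 · e^0.022000 = 76.5150 × 1.022244 = S$78.22

S$78.22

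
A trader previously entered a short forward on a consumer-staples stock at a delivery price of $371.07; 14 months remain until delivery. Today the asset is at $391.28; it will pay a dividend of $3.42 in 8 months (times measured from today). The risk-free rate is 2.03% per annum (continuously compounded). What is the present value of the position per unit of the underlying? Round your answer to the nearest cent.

PV(remaining dividends) I = 3.42·e^(−0.0203·8/12) = 3.3740
Current forward F = (S − I)·e^(rT) = (391.28 − 3.3740)·e^(0.0203·14/12) = 387.9060 × 1.023966 = 397.2026
Value (long) = (F − K)·e^(−rT) = (397.2026 − 371.07) × 0.976595 = 25.5210
Short position value = −(long value) = -$25.52

-$25.52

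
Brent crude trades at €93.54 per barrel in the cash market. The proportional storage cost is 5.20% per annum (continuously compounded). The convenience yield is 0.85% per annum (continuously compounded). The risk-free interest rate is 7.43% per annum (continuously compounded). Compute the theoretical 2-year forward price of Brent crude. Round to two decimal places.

€118.39 per barrel

Net carry = r + u − y = 0.0743 + 0.0520 − 0.0085 = 0.1178
F = S·e^((r+u−y)T) = 93.54 · e^(0.1178 × 2) = 93.54 · e^0.235600
= 93.54 × 1.265668 = €118.39 per barrel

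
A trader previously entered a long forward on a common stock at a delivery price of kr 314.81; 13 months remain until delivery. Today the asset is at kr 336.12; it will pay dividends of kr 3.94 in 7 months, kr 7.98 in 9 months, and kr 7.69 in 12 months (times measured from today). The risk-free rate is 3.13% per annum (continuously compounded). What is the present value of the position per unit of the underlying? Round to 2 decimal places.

PV(remaining dividends) I = 3.94·e^(−0.0313·7/12) + 7.98·e^(−0.0313·9/12) + 7.69·e^(−0.0313·12/12) = 19.1166
Current forward F = (S − I)·e^(rT) = (336.12 − 19.1166)·e^(0.0313·13/12) = 317.0034 × 1.034490 = 327.9368
Value (long) = (F − K)·e^(−rT) = (327.9368 − 314.81) × 0.966660 = 12.6892
Value = kr 12.69

kr 12.69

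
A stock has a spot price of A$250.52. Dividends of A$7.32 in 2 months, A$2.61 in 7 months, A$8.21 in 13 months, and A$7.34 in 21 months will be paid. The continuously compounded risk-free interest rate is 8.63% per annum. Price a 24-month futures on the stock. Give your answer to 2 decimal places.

A$269.81

PV(dividends) I = 7.32·e^(−0.0863·2/12) + 2.61·e^(−0.0863·7/12) + 8.21·e^(−0.0863·13/12) + 7.34·e^(−0.0863·21/12)
I = 7.2155 + 2.4819 + 7.4772 + 6.3111 = 23.4857
F = (S − I)·e^(rT) = (250.52 − 23.4857) · e^(0.0863·24/12)
= 227.0343 · e^0.172600 = 227.0343 × 1.188391 = A$269.81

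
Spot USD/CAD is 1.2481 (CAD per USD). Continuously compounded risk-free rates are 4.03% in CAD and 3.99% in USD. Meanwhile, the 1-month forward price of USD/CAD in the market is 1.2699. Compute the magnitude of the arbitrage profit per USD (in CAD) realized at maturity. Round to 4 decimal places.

Fair forward: F* = S·e^(carry·T), with carry = (r_CAD − r_USD) = 0.0403 − 0.0399 = 0.0004
F* = 1.2481 · e^(0.0004 × 1/12) = 1.2481 · e^0.000033 = 1.2481 × 1.000033 = 1.2481
Market 1.2699 > fair 1.2481: forward overpriced → cash-and-carry (buy spot, short the forward).
At maturity, profit = |F_mkt − F*| = |1.2699 − 1.2481| = 0.0218 per USD (in CAD)

0.0218 per USD (in CAD)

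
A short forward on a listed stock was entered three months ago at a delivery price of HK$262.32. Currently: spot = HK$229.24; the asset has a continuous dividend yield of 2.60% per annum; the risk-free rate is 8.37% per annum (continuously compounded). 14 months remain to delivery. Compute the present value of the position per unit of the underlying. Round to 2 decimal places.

HK$15.52

Current fair forward for the remaining 14 months: F = S·e^((r − q)·T), (r − q) = 0.0837 − 0.0260 = 0.0577
F = 229.24 · e^(0.0577 × 14/12) = 229.24 × 1.069634 = 245.2029
Value of long forward = (F − K)·e^(−rT) = (245.2029 − 262.32) · e^(−0.0837·14/12)
= -17.1171 × 0.906966 = -15.52
Short position value = −(long value) = HK$15.52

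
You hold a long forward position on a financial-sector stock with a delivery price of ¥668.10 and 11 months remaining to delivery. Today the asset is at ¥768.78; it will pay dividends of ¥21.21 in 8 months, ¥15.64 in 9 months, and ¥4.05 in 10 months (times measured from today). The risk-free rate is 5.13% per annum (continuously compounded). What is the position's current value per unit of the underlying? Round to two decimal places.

¥91.94

PV(remaining dividends) I = 21.21·e^(−0.0513·8/12) + 15.64·e^(−0.0513·9/12) + 4.05·e^(−0.0513·10/12) = 39.4271
Current forward F = (S − I)·e^(rT) = (768.78 − 39.4271)·e^(0.0513·11/12) = 729.3529 × 1.048148 = 764.4698
Value (long) = (F − K)·e^(−rT) = (764.4698 − 668.10) × 0.954064 = 91.9430
Value = ¥91.94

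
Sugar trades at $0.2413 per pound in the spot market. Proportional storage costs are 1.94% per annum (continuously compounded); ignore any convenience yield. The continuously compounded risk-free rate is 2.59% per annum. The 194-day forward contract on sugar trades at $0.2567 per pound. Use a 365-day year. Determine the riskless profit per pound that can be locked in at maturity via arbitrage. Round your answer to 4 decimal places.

$0.0095 per pound

Fair forward: F* = S·e^(carry·T), with carry = (r + u) = 0.0259 + 0.0194 = 0.0453
F* = 0.2413 · e^(0.0453 × 194/365) = 0.2413 · e^0.024077 = 0.2413 × 1.024369 = $0.2472
Market $0.2567 > fair $0.2472: forward overpriced → cash-and-carry (buy spot, short the forward).
At maturity, profit = |F_mkt − F*| = |0.2567 − 0.2472| = $0.0095 per pound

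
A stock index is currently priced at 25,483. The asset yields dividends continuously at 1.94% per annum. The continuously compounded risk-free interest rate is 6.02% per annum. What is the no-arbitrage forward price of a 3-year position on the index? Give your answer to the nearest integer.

28,801

F = S·e^((r − q)T) = 25483 · e^((0.0602 − 0.0194) × 3)
= 25483 · e^0.122400 = 25483 × 1.130206
F = 28,801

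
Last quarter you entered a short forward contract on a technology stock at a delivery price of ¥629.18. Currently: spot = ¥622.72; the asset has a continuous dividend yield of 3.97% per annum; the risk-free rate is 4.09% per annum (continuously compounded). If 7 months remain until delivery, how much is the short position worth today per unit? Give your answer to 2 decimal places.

Current fair forward for the remaining 7 months: F = S·e^((r − q)·T), (r − q) = 0.0409 − 0.0397 = 0.0012
F = 622.72 · e^(0.0012 × 7/12) = 622.72 × 1.000700 = 623.1559
Value of long forward = (F − K)·e^(−rT) = (623.1559 − 629.18) · e^(−0.0409·7/12)
= -6.0241 × 0.976424 = -5.88
Short position value = −(long value) = ¥5.88

¥5.88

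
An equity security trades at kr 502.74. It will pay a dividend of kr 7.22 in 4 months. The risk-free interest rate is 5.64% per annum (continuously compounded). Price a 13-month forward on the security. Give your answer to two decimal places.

kr 526.88

PV(dividends) I = 7.22·e^(−0.0564·4/12)
I = 7.0855
F = (S − I)·e^(rT) = (502.74 − 7.0855) · e^(0.0564·13/12)
= 495.6545 · e^0.061100 = 495.6545 × 1.063005 = kr 526.88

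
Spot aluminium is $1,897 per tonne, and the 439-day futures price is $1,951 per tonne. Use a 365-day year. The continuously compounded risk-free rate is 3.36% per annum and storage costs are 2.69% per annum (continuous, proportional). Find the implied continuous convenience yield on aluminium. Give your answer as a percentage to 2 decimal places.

F = S·e^((r+u−y)T) ⇒ (r+u−y) = ln(F/S)/T
ln(1951/1897) = 0.028068; /T ⇒ 0.023337
y = r + u − ln(F/S)/T = 0.0336 + 0.0269 − 0.023337 = 0.037163
y = 3.72%

3.72%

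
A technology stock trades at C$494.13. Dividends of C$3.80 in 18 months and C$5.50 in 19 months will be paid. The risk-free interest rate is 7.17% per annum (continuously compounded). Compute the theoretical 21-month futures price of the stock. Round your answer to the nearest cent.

C$550.75

PV(dividends) I = 3.80·e^(−0.0717·18/12) + 5.50·e^(−0.0717·19/12)
I = 3.4125 + 4.9098 = 8.3223
F = (S − I)·e^(rT) = (494.13 − 8.3223) · e^(0.0717·21/12)
= 485.8077 · e^0.125475 = 485.8077 × 1.133687 = C$550.75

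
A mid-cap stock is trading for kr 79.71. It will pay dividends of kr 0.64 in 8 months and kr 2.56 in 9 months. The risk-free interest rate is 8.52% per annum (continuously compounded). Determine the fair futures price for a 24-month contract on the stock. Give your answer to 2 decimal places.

PV(dividends) I = 0.64·e^(−0.0852·8/12) + 2.56·e^(−0.0852·9/12)
I = 0.6047 + 2.4015 = 3.0062
F = (S − I)·e^(rT) = (79.71 − 3.0062) · e^(0.0852·24/12)
= 76.7038 · e^0.170400 = 76.7038 × 1.185779 = kr 90.95

kr 90.95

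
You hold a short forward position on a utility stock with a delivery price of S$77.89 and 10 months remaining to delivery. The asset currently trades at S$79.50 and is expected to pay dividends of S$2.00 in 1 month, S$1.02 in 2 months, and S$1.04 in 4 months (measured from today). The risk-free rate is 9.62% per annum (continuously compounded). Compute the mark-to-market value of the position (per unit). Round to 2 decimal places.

PV(remaining dividends) I = 2.00·e^(−0.0962·1/12) + 1.02·e^(−0.0962·2/12) + 1.04·e^(−0.0962·4/12) = 3.9950
Current forward F = (S − I)·e^(rT) = (79.50 − 3.9950)·e^(0.0962·10/12) = 75.5050 × 1.083468 = 81.8073
Value (long) = (F − K)·e^(−rT) = (81.8073 − 77.89) × 0.922963 = 3.6155
Short position value = −(long value) = -S$3.62

-S$3.62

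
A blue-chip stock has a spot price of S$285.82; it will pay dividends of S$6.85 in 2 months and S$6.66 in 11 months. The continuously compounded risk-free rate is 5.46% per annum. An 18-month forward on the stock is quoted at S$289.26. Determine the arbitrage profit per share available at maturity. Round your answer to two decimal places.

PV(dividends) I = 6.85·e^(−0.0546·2/12) + 6.66·e^(−0.0546·11/12) = 13.1228
Fair forward F* = (S − I)·e^(rT) = (285.82 − 13.1228)·e^0.081900 = 272.6972 × 1.085347 = 295.9711
Market S$289.26 < fair 295.9711: forward underpriced → reverse cash-and-carry (short the stock, invest proceeds at r, pay the dividends, go long the forward).
Profit at T = |F_mkt − F*| = |289.26 − 295.9711| = S$6.71 per share

S$6.71 per share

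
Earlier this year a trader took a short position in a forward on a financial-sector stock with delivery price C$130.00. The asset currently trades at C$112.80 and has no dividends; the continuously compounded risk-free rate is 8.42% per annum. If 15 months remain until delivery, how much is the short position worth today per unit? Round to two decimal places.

C$4.21

Current fair forward for the remaining 15 months: F = S·e^(r·T), r = 0.0842
F = 112.80 · e^(0.0842 × 15/12) = 112.80 × 1.110988 = 125.3194
Value of long forward = (F − K)·e^(−rT) = (125.3194 − 130.00) · e^(−0.0842·15/12)
= -4.6806 × 0.900099 = -4.21
Short position value = −(long value) = C$4.21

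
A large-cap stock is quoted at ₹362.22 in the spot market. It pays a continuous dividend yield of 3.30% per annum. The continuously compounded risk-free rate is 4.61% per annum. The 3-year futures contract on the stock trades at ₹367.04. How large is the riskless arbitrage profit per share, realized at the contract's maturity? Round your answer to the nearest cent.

₹9.70 per share

Fair futures: F* = S·e^(carry·T), with carry = (r − q) = 0.0461 − 0.0330 = 0.0131
F* = 362.22 · e^(0.0131 × 3) = 362.22 · e^0.039300 = 362.22 × 1.040082 = ₹376.7385
Market ₹367.04 < fair ₹376.7385: forward underpriced → reverse cash-and-carry (short spot, go long the forward).
At maturity, profit = |F_mkt − F*| = |367.04 − 376.7385| = ₹9.70 per share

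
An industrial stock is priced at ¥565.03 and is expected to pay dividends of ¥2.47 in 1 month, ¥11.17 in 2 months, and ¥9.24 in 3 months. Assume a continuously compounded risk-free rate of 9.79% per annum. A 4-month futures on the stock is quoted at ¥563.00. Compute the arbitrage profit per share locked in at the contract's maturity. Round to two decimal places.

PV(dividends) I = 2.47·e^(−0.0979·1/12) + 11.17·e^(−0.0979·2/12) + 9.24·e^(−0.0979·3/12) = 22.4557
Fair futures F* = (S − I)·e^(rT) = (565.03 − 22.4557)·e^0.032633 = 542.5743 × 1.033171 = 560.5720
Market ¥563.00 > fair 560.5720: forward overpriced → cash-and-carry (borrow at r, buy the stock and collect the dividends, short the forward).
Profit at T = |F_mkt − F*| = |563.00 − 560.5720| = ¥2.43 per share

¥2.43 per share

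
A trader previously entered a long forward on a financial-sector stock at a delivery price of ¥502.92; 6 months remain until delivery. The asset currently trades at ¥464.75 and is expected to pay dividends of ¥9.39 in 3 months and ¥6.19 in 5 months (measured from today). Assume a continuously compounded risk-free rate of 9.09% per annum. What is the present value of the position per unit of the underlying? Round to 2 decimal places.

-¥30.96

PV(remaining dividends) I = 9.39·e^(−0.0909·3/12) + 6.19·e^(−0.0909·5/12) = 15.1390
Current forward F = (S − I)·e^(rT) = (464.75 − 15.1390)·e^(0.0909·6/12) = 449.6110 × 1.046499 = 470.5175
Value (long) = (F − K)·e^(−rT) = (470.5175 − 502.92) × 0.955567 = -30.9628
Value = -¥30.96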